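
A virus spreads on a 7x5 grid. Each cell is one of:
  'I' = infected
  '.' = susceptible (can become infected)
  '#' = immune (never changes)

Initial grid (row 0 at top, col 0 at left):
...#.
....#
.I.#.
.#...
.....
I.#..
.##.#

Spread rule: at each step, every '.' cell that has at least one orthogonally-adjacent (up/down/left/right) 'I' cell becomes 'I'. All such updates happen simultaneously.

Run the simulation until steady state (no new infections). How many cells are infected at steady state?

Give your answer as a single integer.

Answer: 26

Derivation:
Step 0 (initial): 2 infected
Step 1: +6 new -> 8 infected
Step 2: +6 new -> 14 infected
Step 3: +5 new -> 19 infected
Step 4: +2 new -> 21 infected
Step 5: +3 new -> 24 infected
Step 6: +2 new -> 26 infected
Step 7: +0 new -> 26 infected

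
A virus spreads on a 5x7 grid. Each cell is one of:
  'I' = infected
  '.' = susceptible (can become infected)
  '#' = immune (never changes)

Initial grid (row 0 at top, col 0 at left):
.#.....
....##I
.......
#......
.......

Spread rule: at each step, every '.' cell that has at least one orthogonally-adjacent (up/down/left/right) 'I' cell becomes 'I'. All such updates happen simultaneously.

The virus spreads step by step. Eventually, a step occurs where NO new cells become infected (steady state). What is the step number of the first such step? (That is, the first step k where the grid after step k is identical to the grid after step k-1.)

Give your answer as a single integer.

Step 0 (initial): 1 infected
Step 1: +2 new -> 3 infected
Step 2: +3 new -> 6 infected
Step 3: +4 new -> 10 infected
Step 4: +4 new -> 14 infected
Step 5: +5 new -> 19 infected
Step 6: +4 new -> 23 infected
Step 7: +4 new -> 27 infected
Step 8: +2 new -> 29 infected
Step 9: +2 new -> 31 infected
Step 10: +0 new -> 31 infected

Answer: 10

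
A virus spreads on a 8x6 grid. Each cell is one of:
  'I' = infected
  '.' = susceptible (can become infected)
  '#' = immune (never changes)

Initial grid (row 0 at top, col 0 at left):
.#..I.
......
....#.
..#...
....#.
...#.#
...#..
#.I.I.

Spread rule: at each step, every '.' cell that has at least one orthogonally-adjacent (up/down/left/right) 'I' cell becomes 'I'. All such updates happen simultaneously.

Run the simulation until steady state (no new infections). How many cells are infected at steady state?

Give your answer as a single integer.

Answer: 40

Derivation:
Step 0 (initial): 3 infected
Step 1: +8 new -> 11 infected
Step 2: +7 new -> 18 infected
Step 3: +6 new -> 24 infected
Step 4: +7 new -> 31 infected
Step 5: +6 new -> 37 infected
Step 6: +3 new -> 40 infected
Step 7: +0 new -> 40 infected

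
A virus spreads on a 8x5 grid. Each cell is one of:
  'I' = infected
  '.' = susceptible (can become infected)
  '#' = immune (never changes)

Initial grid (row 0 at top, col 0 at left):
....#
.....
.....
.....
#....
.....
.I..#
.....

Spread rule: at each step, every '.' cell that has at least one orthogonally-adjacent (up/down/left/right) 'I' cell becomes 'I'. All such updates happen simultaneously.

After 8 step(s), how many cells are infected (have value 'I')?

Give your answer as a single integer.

Answer: 37

Derivation:
Step 0 (initial): 1 infected
Step 1: +4 new -> 5 infected
Step 2: +6 new -> 11 infected
Step 3: +4 new -> 15 infected
Step 4: +6 new -> 21 infected
Step 5: +5 new -> 26 infected
Step 6: +5 new -> 31 infected
Step 7: +4 new -> 35 infected
Step 8: +2 new -> 37 infected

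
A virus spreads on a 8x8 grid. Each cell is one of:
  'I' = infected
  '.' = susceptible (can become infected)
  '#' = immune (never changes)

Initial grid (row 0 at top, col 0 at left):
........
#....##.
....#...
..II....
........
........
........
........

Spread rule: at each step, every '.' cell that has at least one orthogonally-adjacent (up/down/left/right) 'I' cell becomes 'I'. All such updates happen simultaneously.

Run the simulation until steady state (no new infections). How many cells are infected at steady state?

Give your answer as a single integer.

Step 0 (initial): 2 infected
Step 1: +6 new -> 8 infected
Step 2: +9 new -> 17 infected
Step 3: +13 new -> 30 infected
Step 4: +11 new -> 41 infected
Step 5: +9 new -> 50 infected
Step 6: +6 new -> 56 infected
Step 7: +3 new -> 59 infected
Step 8: +1 new -> 60 infected
Step 9: +0 new -> 60 infected

Answer: 60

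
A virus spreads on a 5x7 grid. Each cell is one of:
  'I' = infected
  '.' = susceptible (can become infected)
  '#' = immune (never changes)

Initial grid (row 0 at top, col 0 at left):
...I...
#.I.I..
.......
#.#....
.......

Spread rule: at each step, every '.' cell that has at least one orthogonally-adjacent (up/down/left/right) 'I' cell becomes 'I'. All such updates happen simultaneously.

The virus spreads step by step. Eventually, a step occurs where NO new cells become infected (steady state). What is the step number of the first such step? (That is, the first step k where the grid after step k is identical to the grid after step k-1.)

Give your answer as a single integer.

Answer: 6

Derivation:
Step 0 (initial): 3 infected
Step 1: +7 new -> 10 infected
Step 2: +7 new -> 17 infected
Step 3: +8 new -> 25 infected
Step 4: +4 new -> 29 infected
Step 5: +3 new -> 32 infected
Step 6: +0 new -> 32 infected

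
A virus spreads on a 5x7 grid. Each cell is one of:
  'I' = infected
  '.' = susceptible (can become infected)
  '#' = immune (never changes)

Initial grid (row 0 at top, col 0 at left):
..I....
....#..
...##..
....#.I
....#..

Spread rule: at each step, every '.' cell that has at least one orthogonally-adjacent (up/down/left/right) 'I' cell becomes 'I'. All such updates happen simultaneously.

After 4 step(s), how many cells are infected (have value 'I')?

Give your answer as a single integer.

Answer: 26

Derivation:
Step 0 (initial): 2 infected
Step 1: +6 new -> 8 infected
Step 2: +8 new -> 16 infected
Step 3: +6 new -> 22 infected
Step 4: +4 new -> 26 infected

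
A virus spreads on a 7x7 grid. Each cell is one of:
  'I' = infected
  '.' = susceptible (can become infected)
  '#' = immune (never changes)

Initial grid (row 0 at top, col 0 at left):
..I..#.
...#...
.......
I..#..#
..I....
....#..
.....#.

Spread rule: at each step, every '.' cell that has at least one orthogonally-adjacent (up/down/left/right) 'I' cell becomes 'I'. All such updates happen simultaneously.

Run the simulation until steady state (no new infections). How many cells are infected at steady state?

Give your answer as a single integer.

Answer: 43

Derivation:
Step 0 (initial): 3 infected
Step 1: +10 new -> 13 infected
Step 2: +11 new -> 24 infected
Step 3: +7 new -> 31 infected
Step 4: +6 new -> 37 infected
Step 5: +3 new -> 40 infected
Step 6: +3 new -> 43 infected
Step 7: +0 new -> 43 infected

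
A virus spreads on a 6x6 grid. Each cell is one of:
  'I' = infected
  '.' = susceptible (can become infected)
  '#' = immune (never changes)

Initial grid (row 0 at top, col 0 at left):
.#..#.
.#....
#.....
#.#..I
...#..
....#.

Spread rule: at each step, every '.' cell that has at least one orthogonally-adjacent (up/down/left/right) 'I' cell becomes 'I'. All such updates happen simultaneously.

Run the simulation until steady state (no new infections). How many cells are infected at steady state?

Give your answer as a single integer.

Answer: 26

Derivation:
Step 0 (initial): 1 infected
Step 1: +3 new -> 4 infected
Step 2: +5 new -> 9 infected
Step 3: +3 new -> 12 infected
Step 4: +2 new -> 14 infected
Step 5: +3 new -> 17 infected
Step 6: +2 new -> 19 infected
Step 7: +1 new -> 20 infected
Step 8: +3 new -> 23 infected
Step 9: +2 new -> 25 infected
Step 10: +1 new -> 26 infected
Step 11: +0 new -> 26 infected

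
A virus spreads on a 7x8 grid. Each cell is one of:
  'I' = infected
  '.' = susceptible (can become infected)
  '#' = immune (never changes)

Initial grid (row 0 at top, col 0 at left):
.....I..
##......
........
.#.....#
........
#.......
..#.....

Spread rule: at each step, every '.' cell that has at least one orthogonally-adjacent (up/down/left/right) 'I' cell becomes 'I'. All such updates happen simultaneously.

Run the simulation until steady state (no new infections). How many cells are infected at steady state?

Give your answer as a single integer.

Answer: 50

Derivation:
Step 0 (initial): 1 infected
Step 1: +3 new -> 4 infected
Step 2: +5 new -> 9 infected
Step 3: +6 new -> 15 infected
Step 4: +7 new -> 22 infected
Step 5: +6 new -> 28 infected
Step 6: +7 new -> 35 infected
Step 7: +6 new -> 41 infected
Step 8: +5 new -> 46 infected
Step 9: +2 new -> 48 infected
Step 10: +1 new -> 49 infected
Step 11: +1 new -> 50 infected
Step 12: +0 new -> 50 infected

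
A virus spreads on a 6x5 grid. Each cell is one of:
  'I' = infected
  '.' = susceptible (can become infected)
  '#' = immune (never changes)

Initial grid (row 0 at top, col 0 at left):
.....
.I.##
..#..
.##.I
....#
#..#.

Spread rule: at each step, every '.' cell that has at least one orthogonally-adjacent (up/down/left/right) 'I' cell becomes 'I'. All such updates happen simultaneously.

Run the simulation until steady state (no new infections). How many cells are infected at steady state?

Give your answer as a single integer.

Answer: 21

Derivation:
Step 0 (initial): 2 infected
Step 1: +6 new -> 8 infected
Step 2: +5 new -> 13 infected
Step 3: +3 new -> 16 infected
Step 4: +4 new -> 20 infected
Step 5: +1 new -> 21 infected
Step 6: +0 new -> 21 infected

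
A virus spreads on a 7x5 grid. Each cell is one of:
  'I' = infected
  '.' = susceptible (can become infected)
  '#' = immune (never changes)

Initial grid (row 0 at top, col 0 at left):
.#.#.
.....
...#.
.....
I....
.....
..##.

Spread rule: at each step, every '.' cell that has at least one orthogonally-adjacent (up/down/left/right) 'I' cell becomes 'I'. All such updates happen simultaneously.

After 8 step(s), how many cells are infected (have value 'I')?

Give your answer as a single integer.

Answer: 30

Derivation:
Step 0 (initial): 1 infected
Step 1: +3 new -> 4 infected
Step 2: +5 new -> 9 infected
Step 3: +6 new -> 15 infected
Step 4: +6 new -> 21 infected
Step 5: +3 new -> 24 infected
Step 6: +4 new -> 28 infected
Step 7: +1 new -> 29 infected
Step 8: +1 new -> 30 infected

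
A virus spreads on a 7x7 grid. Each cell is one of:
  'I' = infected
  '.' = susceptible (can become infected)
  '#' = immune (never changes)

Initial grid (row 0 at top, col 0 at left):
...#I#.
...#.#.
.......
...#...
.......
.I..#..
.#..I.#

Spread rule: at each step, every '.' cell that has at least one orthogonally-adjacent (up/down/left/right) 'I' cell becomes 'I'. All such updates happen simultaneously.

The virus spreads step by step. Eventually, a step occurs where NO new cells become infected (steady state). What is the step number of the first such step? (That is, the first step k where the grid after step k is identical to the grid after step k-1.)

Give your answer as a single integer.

Step 0 (initial): 3 infected
Step 1: +6 new -> 9 infected
Step 2: +8 new -> 17 infected
Step 3: +9 new -> 26 infected
Step 4: +7 new -> 33 infected
Step 5: +5 new -> 38 infected
Step 6: +3 new -> 41 infected
Step 7: +0 new -> 41 infected

Answer: 7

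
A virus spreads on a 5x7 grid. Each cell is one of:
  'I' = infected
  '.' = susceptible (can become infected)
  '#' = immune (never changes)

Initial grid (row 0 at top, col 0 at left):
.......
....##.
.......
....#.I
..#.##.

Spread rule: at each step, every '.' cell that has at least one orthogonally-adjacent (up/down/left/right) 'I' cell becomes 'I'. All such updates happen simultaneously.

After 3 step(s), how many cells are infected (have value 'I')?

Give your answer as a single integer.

Step 0 (initial): 1 infected
Step 1: +3 new -> 4 infected
Step 2: +2 new -> 6 infected
Step 3: +2 new -> 8 infected

Answer: 8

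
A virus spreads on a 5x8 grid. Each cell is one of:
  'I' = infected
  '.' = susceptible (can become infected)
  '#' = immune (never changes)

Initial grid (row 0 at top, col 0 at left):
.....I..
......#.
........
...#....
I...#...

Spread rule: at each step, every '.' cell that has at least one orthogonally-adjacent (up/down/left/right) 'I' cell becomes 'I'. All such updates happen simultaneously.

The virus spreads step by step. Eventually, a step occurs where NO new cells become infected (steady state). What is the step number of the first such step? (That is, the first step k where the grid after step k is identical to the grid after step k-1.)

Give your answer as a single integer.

Step 0 (initial): 2 infected
Step 1: +5 new -> 7 infected
Step 2: +7 new -> 14 infected
Step 3: +10 new -> 24 infected
Step 4: +10 new -> 34 infected
Step 5: +2 new -> 36 infected
Step 6: +1 new -> 37 infected
Step 7: +0 new -> 37 infected

Answer: 7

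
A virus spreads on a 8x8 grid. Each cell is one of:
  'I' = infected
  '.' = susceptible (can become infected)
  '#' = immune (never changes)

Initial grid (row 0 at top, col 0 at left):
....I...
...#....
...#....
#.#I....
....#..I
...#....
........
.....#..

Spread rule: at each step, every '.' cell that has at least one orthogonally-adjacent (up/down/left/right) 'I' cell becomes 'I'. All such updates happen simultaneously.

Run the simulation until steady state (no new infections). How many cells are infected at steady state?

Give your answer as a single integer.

Step 0 (initial): 3 infected
Step 1: +8 new -> 11 infected
Step 2: +11 new -> 22 infected
Step 3: +12 new -> 34 infected
Step 4: +10 new -> 44 infected
Step 5: +7 new -> 51 infected
Step 6: +5 new -> 56 infected
Step 7: +1 new -> 57 infected
Step 8: +0 new -> 57 infected

Answer: 57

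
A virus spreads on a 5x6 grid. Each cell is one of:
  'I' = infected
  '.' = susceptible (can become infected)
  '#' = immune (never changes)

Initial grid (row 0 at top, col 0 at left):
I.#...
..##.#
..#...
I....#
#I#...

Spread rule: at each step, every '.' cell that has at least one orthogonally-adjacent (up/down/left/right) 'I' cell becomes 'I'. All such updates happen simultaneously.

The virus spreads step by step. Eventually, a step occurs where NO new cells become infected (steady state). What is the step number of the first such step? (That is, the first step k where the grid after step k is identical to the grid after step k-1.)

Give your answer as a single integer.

Answer: 9

Derivation:
Step 0 (initial): 3 infected
Step 1: +4 new -> 7 infected
Step 2: +3 new -> 10 infected
Step 3: +1 new -> 11 infected
Step 4: +3 new -> 14 infected
Step 5: +2 new -> 16 infected
Step 6: +3 new -> 19 infected
Step 7: +1 new -> 20 infected
Step 8: +2 new -> 22 infected
Step 9: +0 new -> 22 infected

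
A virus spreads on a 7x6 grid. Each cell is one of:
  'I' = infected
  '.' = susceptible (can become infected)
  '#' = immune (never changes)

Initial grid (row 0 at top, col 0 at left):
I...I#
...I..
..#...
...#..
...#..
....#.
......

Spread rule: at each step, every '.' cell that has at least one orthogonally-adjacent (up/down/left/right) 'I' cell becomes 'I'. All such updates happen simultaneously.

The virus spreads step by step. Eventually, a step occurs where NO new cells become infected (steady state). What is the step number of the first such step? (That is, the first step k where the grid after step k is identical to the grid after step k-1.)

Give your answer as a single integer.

Step 0 (initial): 3 infected
Step 1: +6 new -> 9 infected
Step 2: +5 new -> 14 infected
Step 3: +4 new -> 18 infected
Step 4: +4 new -> 22 infected
Step 5: +4 new -> 26 infected
Step 6: +4 new -> 30 infected
Step 7: +3 new -> 33 infected
Step 8: +3 new -> 36 infected
Step 9: +1 new -> 37 infected
Step 10: +0 new -> 37 infected

Answer: 10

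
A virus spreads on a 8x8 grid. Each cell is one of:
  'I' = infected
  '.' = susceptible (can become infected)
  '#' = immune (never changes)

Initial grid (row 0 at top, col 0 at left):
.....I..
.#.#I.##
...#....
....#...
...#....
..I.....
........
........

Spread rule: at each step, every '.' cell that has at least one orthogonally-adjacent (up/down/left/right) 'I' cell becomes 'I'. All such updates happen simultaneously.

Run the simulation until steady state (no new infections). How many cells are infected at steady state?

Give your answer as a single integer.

Step 0 (initial): 3 infected
Step 1: +8 new -> 11 infected
Step 2: +10 new -> 21 infected
Step 3: +13 new -> 34 infected
Step 4: +11 new -> 45 infected
Step 5: +7 new -> 52 infected
Step 6: +4 new -> 56 infected
Step 7: +1 new -> 57 infected
Step 8: +0 new -> 57 infected

Answer: 57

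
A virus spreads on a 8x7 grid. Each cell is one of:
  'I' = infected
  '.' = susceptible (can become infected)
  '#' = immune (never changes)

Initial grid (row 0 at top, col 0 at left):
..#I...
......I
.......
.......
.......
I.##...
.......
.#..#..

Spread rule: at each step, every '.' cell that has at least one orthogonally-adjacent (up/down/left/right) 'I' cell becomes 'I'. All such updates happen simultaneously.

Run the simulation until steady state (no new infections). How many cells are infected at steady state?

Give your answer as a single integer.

Step 0 (initial): 3 infected
Step 1: +8 new -> 11 infected
Step 2: +10 new -> 21 infected
Step 3: +10 new -> 31 infected
Step 4: +10 new -> 41 infected
Step 5: +6 new -> 47 infected
Step 6: +3 new -> 50 infected
Step 7: +1 new -> 51 infected
Step 8: +0 new -> 51 infected

Answer: 51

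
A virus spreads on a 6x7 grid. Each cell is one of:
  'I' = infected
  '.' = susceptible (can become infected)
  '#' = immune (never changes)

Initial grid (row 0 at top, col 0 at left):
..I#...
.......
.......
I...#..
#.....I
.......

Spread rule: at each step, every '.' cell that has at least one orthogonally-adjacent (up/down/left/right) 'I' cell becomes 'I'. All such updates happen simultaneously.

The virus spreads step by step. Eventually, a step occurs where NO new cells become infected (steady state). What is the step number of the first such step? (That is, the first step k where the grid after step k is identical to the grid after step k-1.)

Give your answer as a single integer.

Step 0 (initial): 3 infected
Step 1: +7 new -> 10 infected
Step 2: +12 new -> 22 infected
Step 3: +9 new -> 31 infected
Step 4: +7 new -> 38 infected
Step 5: +1 new -> 39 infected
Step 6: +0 new -> 39 infected

Answer: 6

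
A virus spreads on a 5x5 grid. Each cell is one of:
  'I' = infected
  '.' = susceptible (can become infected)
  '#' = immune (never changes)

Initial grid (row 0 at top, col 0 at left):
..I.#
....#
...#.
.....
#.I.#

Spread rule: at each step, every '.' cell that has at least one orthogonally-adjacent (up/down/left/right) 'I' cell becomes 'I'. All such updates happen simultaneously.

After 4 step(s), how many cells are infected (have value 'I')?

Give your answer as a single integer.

Step 0 (initial): 2 infected
Step 1: +6 new -> 8 infected
Step 2: +6 new -> 14 infected
Step 3: +4 new -> 18 infected
Step 4: +2 new -> 20 infected

Answer: 20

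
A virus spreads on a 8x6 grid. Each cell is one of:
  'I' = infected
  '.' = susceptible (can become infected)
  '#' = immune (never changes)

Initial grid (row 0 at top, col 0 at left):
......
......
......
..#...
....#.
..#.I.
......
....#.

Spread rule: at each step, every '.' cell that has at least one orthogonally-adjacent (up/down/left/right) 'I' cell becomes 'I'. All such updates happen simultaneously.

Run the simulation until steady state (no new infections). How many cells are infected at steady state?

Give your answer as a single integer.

Answer: 44

Derivation:
Step 0 (initial): 1 infected
Step 1: +3 new -> 4 infected
Step 2: +4 new -> 8 infected
Step 3: +6 new -> 14 infected
Step 4: +6 new -> 20 infected
Step 5: +9 new -> 29 infected
Step 6: +8 new -> 37 infected
Step 7: +4 new -> 41 infected
Step 8: +2 new -> 43 infected
Step 9: +1 new -> 44 infected
Step 10: +0 new -> 44 infected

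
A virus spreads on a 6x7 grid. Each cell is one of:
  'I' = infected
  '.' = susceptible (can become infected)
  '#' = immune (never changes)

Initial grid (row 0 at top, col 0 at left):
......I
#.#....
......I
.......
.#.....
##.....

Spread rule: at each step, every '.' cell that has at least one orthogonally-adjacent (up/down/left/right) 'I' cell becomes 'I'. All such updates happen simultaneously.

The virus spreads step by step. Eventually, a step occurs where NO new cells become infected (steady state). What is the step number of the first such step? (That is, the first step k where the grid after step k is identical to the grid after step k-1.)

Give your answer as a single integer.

Step 0 (initial): 2 infected
Step 1: +4 new -> 6 infected
Step 2: +5 new -> 11 infected
Step 3: +6 new -> 17 infected
Step 4: +6 new -> 23 infected
Step 5: +5 new -> 28 infected
Step 6: +6 new -> 34 infected
Step 7: +2 new -> 36 infected
Step 8: +1 new -> 37 infected
Step 9: +0 new -> 37 infected

Answer: 9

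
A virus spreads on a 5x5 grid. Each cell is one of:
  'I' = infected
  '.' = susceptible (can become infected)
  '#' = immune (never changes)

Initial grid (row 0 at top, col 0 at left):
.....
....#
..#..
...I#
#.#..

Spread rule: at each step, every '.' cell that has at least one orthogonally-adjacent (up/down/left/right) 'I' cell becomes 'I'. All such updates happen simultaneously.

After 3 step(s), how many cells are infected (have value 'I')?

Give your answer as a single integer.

Answer: 13

Derivation:
Step 0 (initial): 1 infected
Step 1: +3 new -> 4 infected
Step 2: +4 new -> 8 infected
Step 3: +5 new -> 13 infected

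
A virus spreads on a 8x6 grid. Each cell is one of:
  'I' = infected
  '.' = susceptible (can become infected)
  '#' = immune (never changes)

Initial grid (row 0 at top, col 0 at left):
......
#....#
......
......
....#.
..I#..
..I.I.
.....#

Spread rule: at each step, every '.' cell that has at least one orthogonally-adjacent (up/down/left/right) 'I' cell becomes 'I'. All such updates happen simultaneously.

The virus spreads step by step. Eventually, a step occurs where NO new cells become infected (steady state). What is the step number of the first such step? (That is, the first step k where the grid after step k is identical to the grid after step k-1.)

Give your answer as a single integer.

Answer: 9

Derivation:
Step 0 (initial): 3 infected
Step 1: +8 new -> 11 infected
Step 2: +8 new -> 19 infected
Step 3: +6 new -> 25 infected
Step 4: +6 new -> 31 infected
Step 5: +6 new -> 37 infected
Step 6: +3 new -> 40 infected
Step 7: +2 new -> 42 infected
Step 8: +1 new -> 43 infected
Step 9: +0 new -> 43 infected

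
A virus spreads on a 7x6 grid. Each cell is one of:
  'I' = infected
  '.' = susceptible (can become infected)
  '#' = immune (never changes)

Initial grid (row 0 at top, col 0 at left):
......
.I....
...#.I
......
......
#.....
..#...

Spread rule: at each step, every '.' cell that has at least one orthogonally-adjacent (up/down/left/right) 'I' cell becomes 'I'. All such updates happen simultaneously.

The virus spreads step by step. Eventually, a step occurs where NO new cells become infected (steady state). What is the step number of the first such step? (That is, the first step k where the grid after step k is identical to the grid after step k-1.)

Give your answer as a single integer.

Answer: 7

Derivation:
Step 0 (initial): 2 infected
Step 1: +7 new -> 9 infected
Step 2: +10 new -> 19 infected
Step 3: +8 new -> 27 infected
Step 4: +6 new -> 33 infected
Step 5: +4 new -> 37 infected
Step 6: +2 new -> 39 infected
Step 7: +0 new -> 39 infected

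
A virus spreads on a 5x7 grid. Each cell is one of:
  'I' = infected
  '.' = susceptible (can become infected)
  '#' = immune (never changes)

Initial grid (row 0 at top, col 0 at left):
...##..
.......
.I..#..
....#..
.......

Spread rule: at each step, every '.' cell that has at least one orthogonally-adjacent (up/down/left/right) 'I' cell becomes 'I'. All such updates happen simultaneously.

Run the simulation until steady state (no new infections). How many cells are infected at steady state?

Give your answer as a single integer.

Step 0 (initial): 1 infected
Step 1: +4 new -> 5 infected
Step 2: +7 new -> 12 infected
Step 3: +6 new -> 18 infected
Step 4: +2 new -> 20 infected
Step 5: +2 new -> 22 infected
Step 6: +4 new -> 26 infected
Step 7: +4 new -> 30 infected
Step 8: +1 new -> 31 infected
Step 9: +0 new -> 31 infected

Answer: 31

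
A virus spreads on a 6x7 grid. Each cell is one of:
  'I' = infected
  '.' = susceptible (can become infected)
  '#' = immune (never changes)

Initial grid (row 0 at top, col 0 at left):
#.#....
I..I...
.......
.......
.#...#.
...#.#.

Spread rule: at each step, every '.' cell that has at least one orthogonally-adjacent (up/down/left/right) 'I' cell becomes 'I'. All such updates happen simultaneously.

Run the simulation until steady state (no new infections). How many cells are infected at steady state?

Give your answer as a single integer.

Step 0 (initial): 2 infected
Step 1: +6 new -> 8 infected
Step 2: +8 new -> 16 infected
Step 3: +8 new -> 24 infected
Step 4: +6 new -> 30 infected
Step 5: +4 new -> 34 infected
Step 6: +1 new -> 35 infected
Step 7: +1 new -> 36 infected
Step 8: +0 new -> 36 infected

Answer: 36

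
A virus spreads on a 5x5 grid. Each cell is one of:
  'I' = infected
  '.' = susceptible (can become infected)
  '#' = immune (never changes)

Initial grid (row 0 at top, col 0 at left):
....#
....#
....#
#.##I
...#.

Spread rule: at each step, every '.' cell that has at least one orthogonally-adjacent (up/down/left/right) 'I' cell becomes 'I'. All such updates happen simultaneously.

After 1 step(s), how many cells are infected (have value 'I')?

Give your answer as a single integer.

Answer: 2

Derivation:
Step 0 (initial): 1 infected
Step 1: +1 new -> 2 infected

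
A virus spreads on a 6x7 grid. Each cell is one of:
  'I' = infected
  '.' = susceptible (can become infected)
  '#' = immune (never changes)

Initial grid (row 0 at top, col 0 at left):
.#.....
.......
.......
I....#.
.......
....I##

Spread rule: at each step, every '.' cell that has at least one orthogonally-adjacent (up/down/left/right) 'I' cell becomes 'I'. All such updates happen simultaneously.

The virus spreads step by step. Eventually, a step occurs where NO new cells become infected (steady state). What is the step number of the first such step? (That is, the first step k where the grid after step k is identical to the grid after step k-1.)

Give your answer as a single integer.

Answer: 8

Derivation:
Step 0 (initial): 2 infected
Step 1: +5 new -> 7 infected
Step 2: +9 new -> 16 infected
Step 3: +8 new -> 24 infected
Step 4: +5 new -> 29 infected
Step 5: +5 new -> 34 infected
Step 6: +3 new -> 37 infected
Step 7: +1 new -> 38 infected
Step 8: +0 new -> 38 infected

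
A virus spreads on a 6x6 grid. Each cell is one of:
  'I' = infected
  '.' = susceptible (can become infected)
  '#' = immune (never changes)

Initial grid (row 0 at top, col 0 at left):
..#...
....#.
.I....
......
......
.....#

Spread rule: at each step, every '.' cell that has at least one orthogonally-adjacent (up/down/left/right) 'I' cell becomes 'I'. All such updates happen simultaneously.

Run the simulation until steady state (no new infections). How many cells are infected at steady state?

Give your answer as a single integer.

Step 0 (initial): 1 infected
Step 1: +4 new -> 5 infected
Step 2: +7 new -> 12 infected
Step 3: +7 new -> 19 infected
Step 4: +6 new -> 25 infected
Step 5: +5 new -> 30 infected
Step 6: +3 new -> 33 infected
Step 7: +0 new -> 33 infected

Answer: 33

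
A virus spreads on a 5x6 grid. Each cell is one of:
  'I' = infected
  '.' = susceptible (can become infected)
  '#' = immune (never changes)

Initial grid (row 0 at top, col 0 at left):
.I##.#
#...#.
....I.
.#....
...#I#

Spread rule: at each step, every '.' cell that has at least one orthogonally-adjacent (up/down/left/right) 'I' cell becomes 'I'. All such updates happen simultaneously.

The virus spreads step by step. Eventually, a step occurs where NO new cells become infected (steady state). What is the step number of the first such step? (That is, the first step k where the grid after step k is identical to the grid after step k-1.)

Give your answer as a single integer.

Step 0 (initial): 3 infected
Step 1: +5 new -> 8 infected
Step 2: +7 new -> 15 infected
Step 3: +2 new -> 17 infected
Step 4: +2 new -> 19 infected
Step 5: +2 new -> 21 infected
Step 6: +0 new -> 21 infected

Answer: 6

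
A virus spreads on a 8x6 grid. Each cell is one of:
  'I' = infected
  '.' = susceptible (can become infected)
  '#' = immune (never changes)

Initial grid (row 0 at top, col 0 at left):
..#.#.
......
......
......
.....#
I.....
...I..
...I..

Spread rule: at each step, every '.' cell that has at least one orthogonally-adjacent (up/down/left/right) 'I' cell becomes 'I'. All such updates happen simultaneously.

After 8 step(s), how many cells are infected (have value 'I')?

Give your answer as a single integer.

Answer: 45

Derivation:
Step 0 (initial): 3 infected
Step 1: +8 new -> 11 infected
Step 2: +10 new -> 21 infected
Step 3: +6 new -> 27 infected
Step 4: +5 new -> 32 infected
Step 5: +6 new -> 38 infected
Step 6: +5 new -> 43 infected
Step 7: +1 new -> 44 infected
Step 8: +1 new -> 45 infected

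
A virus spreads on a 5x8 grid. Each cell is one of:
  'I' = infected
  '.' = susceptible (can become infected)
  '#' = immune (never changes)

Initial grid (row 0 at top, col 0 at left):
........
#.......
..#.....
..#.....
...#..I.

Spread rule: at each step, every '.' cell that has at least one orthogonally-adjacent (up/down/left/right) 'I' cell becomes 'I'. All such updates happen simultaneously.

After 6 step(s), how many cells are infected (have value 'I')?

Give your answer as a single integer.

Step 0 (initial): 1 infected
Step 1: +3 new -> 4 infected
Step 2: +4 new -> 8 infected
Step 3: +4 new -> 12 infected
Step 4: +5 new -> 17 infected
Step 5: +4 new -> 21 infected
Step 6: +2 new -> 23 infected

Answer: 23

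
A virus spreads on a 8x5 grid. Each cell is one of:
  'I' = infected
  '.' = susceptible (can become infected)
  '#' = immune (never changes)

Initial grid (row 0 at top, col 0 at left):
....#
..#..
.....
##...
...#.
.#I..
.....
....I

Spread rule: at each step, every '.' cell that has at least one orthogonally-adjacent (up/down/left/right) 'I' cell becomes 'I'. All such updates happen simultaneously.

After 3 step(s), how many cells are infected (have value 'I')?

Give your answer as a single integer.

Answer: 19

Derivation:
Step 0 (initial): 2 infected
Step 1: +5 new -> 7 infected
Step 2: +6 new -> 13 infected
Step 3: +6 new -> 19 infected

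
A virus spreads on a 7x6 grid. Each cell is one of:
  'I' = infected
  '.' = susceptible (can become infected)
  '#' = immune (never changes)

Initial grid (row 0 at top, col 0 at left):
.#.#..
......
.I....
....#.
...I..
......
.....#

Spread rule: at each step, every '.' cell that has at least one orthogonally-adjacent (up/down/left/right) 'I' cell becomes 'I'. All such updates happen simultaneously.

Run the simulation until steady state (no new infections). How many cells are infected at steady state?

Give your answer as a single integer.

Answer: 38

Derivation:
Step 0 (initial): 2 infected
Step 1: +8 new -> 10 infected
Step 2: +10 new -> 20 infected
Step 3: +10 new -> 30 infected
Step 4: +4 new -> 34 infected
Step 5: +3 new -> 37 infected
Step 6: +1 new -> 38 infected
Step 7: +0 new -> 38 infected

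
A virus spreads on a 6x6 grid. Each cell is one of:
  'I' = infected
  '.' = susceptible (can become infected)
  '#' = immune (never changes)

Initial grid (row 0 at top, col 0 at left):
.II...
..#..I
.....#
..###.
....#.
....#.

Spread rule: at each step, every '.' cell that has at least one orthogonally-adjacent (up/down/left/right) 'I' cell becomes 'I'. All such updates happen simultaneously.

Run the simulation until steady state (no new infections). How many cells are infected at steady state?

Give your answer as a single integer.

Answer: 26

Derivation:
Step 0 (initial): 3 infected
Step 1: +5 new -> 8 infected
Step 2: +5 new -> 13 infected
Step 3: +4 new -> 17 infected
Step 4: +2 new -> 19 infected
Step 5: +3 new -> 22 infected
Step 6: +3 new -> 25 infected
Step 7: +1 new -> 26 infected
Step 8: +0 new -> 26 infected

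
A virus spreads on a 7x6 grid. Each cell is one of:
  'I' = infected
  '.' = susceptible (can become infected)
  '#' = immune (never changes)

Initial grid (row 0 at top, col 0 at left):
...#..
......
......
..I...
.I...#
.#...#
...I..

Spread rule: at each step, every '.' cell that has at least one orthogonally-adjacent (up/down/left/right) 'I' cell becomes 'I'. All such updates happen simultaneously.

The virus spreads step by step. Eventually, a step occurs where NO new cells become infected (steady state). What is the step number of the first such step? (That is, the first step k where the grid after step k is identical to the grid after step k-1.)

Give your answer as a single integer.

Step 0 (initial): 3 infected
Step 1: +8 new -> 11 infected
Step 2: +11 new -> 22 infected
Step 3: +8 new -> 30 infected
Step 4: +4 new -> 34 infected
Step 5: +3 new -> 37 infected
Step 6: +1 new -> 38 infected
Step 7: +0 new -> 38 infected

Answer: 7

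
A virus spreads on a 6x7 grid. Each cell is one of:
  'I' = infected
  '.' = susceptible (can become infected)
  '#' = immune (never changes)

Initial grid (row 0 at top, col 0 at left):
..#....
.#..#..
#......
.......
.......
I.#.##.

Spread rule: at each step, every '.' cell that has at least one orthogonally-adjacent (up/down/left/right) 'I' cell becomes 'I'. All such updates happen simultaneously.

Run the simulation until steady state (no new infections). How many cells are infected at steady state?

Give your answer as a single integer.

Answer: 32

Derivation:
Step 0 (initial): 1 infected
Step 1: +2 new -> 3 infected
Step 2: +2 new -> 5 infected
Step 3: +2 new -> 7 infected
Step 4: +3 new -> 10 infected
Step 5: +4 new -> 14 infected
Step 6: +4 new -> 18 infected
Step 7: +4 new -> 22 infected
Step 8: +4 new -> 26 infected
Step 9: +3 new -> 29 infected
Step 10: +2 new -> 31 infected
Step 11: +1 new -> 32 infected
Step 12: +0 new -> 32 infected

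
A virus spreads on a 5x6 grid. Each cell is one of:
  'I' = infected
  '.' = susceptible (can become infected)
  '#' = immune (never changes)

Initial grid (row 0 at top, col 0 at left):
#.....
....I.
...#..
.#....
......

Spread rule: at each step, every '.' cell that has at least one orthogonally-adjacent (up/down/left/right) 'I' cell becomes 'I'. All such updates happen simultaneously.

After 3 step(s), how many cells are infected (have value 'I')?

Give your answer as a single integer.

Answer: 16

Derivation:
Step 0 (initial): 1 infected
Step 1: +4 new -> 5 infected
Step 2: +5 new -> 10 infected
Step 3: +6 new -> 16 infected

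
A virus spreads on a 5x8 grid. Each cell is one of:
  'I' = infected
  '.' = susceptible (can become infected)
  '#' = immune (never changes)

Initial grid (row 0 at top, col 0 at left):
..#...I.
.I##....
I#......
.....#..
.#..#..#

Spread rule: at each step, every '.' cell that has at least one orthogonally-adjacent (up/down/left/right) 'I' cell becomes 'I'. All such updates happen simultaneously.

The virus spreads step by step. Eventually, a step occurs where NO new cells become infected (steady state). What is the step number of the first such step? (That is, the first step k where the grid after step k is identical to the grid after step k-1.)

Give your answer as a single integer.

Step 0 (initial): 3 infected
Step 1: +6 new -> 9 infected
Step 2: +7 new -> 16 infected
Step 3: +6 new -> 22 infected
Step 4: +6 new -> 28 infected
Step 5: +4 new -> 32 infected
Step 6: +0 new -> 32 infected

Answer: 6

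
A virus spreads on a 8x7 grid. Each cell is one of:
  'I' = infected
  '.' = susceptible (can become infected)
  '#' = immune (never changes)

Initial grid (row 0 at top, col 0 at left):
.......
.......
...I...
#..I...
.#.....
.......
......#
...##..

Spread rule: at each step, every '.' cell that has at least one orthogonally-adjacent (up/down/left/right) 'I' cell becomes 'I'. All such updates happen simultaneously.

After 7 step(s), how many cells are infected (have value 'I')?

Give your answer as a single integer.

Answer: 51

Derivation:
Step 0 (initial): 2 infected
Step 1: +6 new -> 8 infected
Step 2: +10 new -> 18 infected
Step 3: +11 new -> 29 infected
Step 4: +9 new -> 38 infected
Step 5: +7 new -> 45 infected
Step 6: +4 new -> 49 infected
Step 7: +2 new -> 51 infected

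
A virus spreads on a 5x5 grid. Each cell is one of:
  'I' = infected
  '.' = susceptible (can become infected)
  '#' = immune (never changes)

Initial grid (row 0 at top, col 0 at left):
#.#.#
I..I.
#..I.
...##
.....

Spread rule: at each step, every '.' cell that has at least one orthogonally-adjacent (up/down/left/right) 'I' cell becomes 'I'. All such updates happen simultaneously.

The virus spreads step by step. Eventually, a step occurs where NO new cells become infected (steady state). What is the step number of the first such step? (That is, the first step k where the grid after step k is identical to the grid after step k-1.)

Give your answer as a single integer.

Step 0 (initial): 3 infected
Step 1: +6 new -> 9 infected
Step 2: +3 new -> 12 infected
Step 3: +2 new -> 14 infected
Step 4: +3 new -> 17 infected
Step 5: +2 new -> 19 infected
Step 6: +0 new -> 19 infected

Answer: 6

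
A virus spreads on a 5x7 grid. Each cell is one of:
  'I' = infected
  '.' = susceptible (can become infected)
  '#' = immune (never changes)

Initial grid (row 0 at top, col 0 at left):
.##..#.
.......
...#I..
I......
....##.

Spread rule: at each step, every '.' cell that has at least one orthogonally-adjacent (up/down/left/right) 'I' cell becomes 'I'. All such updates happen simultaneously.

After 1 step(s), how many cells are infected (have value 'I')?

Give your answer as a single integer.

Step 0 (initial): 2 infected
Step 1: +6 new -> 8 infected

Answer: 8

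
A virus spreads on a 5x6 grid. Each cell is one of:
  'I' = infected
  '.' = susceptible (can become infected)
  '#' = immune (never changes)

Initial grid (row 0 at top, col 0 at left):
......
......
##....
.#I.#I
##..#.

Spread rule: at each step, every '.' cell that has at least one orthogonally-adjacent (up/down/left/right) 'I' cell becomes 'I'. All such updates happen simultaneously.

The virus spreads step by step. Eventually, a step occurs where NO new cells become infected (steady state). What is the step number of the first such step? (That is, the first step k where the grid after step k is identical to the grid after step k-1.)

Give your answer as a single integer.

Step 0 (initial): 2 infected
Step 1: +5 new -> 7 infected
Step 2: +5 new -> 12 infected
Step 3: +5 new -> 17 infected
Step 4: +4 new -> 21 infected
Step 5: +1 new -> 22 infected
Step 6: +0 new -> 22 infected

Answer: 6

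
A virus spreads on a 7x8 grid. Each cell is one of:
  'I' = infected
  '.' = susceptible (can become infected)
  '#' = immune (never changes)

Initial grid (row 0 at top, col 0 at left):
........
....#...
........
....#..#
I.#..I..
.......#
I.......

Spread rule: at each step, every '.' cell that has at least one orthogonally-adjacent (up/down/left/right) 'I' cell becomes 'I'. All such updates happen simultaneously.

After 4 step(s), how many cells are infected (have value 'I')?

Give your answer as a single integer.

Step 0 (initial): 3 infected
Step 1: +8 new -> 11 infected
Step 2: +11 new -> 22 infected
Step 3: +12 new -> 34 infected
Step 4: +8 new -> 42 infected

Answer: 42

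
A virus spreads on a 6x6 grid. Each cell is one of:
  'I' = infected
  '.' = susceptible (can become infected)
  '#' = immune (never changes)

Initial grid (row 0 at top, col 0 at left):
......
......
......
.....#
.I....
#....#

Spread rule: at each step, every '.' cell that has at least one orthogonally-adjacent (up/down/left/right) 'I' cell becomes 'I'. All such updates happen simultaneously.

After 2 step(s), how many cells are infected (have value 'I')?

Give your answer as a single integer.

Step 0 (initial): 1 infected
Step 1: +4 new -> 5 infected
Step 2: +5 new -> 10 infected

Answer: 10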